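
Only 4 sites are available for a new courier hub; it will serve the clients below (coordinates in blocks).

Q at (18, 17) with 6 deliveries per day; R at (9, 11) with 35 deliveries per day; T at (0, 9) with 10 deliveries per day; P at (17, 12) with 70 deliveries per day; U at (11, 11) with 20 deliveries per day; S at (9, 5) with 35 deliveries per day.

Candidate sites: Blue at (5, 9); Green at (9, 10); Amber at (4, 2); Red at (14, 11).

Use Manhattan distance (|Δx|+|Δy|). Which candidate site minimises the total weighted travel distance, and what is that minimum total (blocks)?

Red, total 1120 blocks

Total weighted distance at each candidate:
  Blue (5, 9): total = 1876
  Green (9, 10): total = 1166
  Amber (4, 2): total = 2984
  Red (14, 11): total = 1120
Minimum is at Red with total 1120 blocks.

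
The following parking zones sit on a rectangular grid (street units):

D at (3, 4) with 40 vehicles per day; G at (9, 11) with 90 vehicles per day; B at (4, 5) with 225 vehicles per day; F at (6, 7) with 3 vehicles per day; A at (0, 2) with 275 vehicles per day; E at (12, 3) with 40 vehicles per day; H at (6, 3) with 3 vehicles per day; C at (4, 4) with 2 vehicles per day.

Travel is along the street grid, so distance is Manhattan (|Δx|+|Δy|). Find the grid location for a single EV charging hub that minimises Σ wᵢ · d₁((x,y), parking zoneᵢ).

(4, 4)

Manhattan distance separates: Σwᵢ(|x−xᵢ|+|y−yᵢ|) = Σwᵢ|x−xᵢ| + Σwᵢ|y−yᵢ|, so x and y are optimised independently as 1-D weighted medians.
Total weight W = 678; half = 339.
x-coordinate, sorted with cumulative weight:
  x=0 (A, w=275) cum 275
  x=3 (D, w=40) cum 315
  x=4 (B, w=225) cum 540  ← median
  x=4 (C, w=2) cum 542
  x=6 (F, w=3) cum 545
  x=6 (H, w=3) cum 548
  x=9 (G, w=90) cum 638
  x=12 (E, w=40) cum 678
⇒ x* = 4
y-coordinate, sorted with cumulative weight:
  y=2 (A, w=275) cum 275
  y=3 (E, w=40) cum 315
  y=3 (H, w=3) cum 318
  y=4 (D, w=40) cum 358  ← median
  y=4 (C, w=2) cum 360
  y=5 (B, w=225) cum 585
  y=7 (F, w=3) cum 588
  y=11 (G, w=90) cum 678
⇒ y* = 4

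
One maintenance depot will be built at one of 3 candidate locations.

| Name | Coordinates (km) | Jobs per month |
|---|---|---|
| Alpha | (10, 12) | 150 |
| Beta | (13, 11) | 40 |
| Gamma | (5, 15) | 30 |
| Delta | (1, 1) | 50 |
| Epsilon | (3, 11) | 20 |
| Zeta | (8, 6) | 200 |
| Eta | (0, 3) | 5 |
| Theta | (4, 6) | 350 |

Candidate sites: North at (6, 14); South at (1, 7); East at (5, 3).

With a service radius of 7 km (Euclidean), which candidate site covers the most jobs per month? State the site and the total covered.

Coverage radius r = 7 km; a point is covered iff (Δx)²+(Δy)² ≤ 7² = 49.
  North (6, 14): covers {Alpha, Gamma, Epsilon} → 200
  South (1, 7): covers {Delta, Epsilon, Eta, Theta} → 425
  East (5, 3): covers {Delta, Zeta, Eta, Theta} → 605
Maximum coverage at East: 605 jobs per month.

East, covering 605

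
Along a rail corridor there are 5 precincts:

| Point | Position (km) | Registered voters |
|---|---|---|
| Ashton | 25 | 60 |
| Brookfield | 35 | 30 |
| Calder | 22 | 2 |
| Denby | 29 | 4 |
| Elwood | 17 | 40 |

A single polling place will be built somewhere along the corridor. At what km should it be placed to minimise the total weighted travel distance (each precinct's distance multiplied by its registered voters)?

x = 25

For a sum of weighted absolute distances on a line, the optimum is the weighted median (not the mean). Total weight W = 136; half-weight = 68.
Sort by position and accumulate weight:
  km 17 (Elwood, w=40) → cum 40
  km 22 (Calder, w=2) → cum 42
  km 25 (Ashton, w=60) → cum 102  ≥ 68 → median here
  km 29 (Denby, w=4) → cum 106
  km 35 (Brookfield, w=30) → cum 136
Optimal location: km 25.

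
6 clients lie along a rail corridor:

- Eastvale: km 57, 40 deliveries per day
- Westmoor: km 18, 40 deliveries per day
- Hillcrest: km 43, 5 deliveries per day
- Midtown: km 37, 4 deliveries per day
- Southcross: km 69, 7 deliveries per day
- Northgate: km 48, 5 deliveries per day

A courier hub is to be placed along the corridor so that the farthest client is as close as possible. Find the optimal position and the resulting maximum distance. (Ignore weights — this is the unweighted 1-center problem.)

The 1-center on a line is the midpoint of the two extreme points: leftmost at 18, rightmost at 69.
Optimal location = (18 + 69)/2 = 43.5; maximum distance = (69 − 18)/2 = 25.5.

location 43.5, max distance 25.5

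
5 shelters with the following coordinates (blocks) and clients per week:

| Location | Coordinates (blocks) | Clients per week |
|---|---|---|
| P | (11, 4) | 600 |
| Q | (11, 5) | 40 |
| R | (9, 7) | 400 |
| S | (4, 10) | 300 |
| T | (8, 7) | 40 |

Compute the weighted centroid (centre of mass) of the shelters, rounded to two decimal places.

The minimiser of Σwᵢ‖p−pᵢ‖² is the weighted centroid p* = (Σwᵢpᵢ)/(Σwᵢ).
Σwᵢ = 1380.
Σwᵢxᵢ = 600·11 + 40·11 + 400·9 + 300·4 + 40·8 = 12160.
Σwᵢyᵢ = 600·4 + 40·5 + 400·7 + 300·10 + 40·7 = 8680.
x* = 12160/1380 = 8.81, y* = 8680/1380 = 6.29.

(8.81, 6.29)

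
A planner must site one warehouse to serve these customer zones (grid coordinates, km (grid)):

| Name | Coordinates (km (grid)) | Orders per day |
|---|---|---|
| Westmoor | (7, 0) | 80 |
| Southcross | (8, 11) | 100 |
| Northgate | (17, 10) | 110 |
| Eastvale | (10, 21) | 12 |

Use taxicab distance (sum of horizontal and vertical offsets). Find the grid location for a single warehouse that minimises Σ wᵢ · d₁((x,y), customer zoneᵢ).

(8, 10)

Manhattan distance separates: Σwᵢ(|x−xᵢ|+|y−yᵢ|) = Σwᵢ|x−xᵢ| + Σwᵢ|y−yᵢ|, so x and y are optimised independently as 1-D weighted medians.
Total weight W = 302; half = 151.
x-coordinate, sorted with cumulative weight:
  x=7 (Westmoor, w=80) cum 80
  x=8 (Southcross, w=100) cum 180  ← median
  x=10 (Eastvale, w=12) cum 192
  x=17 (Northgate, w=110) cum 302
⇒ x* = 8
y-coordinate, sorted with cumulative weight:
  y=0 (Westmoor, w=80) cum 80
  y=10 (Northgate, w=110) cum 190  ← median
  y=11 (Southcross, w=100) cum 290
  y=21 (Eastvale, w=12) cum 302
⇒ y* = 10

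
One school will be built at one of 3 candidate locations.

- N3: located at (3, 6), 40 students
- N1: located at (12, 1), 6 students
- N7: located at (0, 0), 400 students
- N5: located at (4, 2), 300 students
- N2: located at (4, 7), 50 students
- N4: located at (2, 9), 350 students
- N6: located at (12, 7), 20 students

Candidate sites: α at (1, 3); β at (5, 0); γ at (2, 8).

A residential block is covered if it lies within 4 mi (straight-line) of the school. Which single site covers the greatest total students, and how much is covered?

α, covering 740

Coverage radius r = 4 mi; a point is covered iff (Δx)²+(Δy)² ≤ 4² = 16.
  α (1, 3): covers {N3, N7, N5} → 740
  β (5, 0): covers {N5} → 300
  γ (2, 8): covers {N3, N2, N4} → 440
Maximum coverage at α: 740 students.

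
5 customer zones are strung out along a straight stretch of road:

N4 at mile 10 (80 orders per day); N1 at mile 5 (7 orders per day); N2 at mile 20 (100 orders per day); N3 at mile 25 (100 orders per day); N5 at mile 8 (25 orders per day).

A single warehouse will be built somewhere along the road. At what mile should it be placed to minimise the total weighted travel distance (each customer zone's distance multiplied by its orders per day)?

x = 20

For a sum of weighted absolute distances on a line, the optimum is the weighted median (not the mean). Total weight W = 312; half-weight = 156.
Sort by position and accumulate weight:
  mile 5 (N1, w=7) → cum 7
  mile 8 (N5, w=25) → cum 32
  mile 10 (N4, w=80) → cum 112
  mile 20 (N2, w=100) → cum 212  ≥ 156 → median here
  mile 25 (N3, w=100) → cum 312
Optimal location: mile 20.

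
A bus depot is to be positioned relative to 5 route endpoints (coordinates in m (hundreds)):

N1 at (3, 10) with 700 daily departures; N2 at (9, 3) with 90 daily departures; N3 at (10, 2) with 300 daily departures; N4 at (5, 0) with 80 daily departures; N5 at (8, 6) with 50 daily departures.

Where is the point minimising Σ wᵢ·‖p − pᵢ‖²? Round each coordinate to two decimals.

The minimiser of Σwᵢ‖p−pᵢ‖² is the weighted centroid p* = (Σwᵢpᵢ)/(Σwᵢ).
Σwᵢ = 1220.
Σwᵢxᵢ = 700·3 + 90·9 + 300·10 + 80·5 + 50·8 = 6710.
Σwᵢyᵢ = 700·10 + 90·3 + 300·2 + 80·0 + 50·6 = 8170.
x* = 6710/1220 = 5.50, y* = 8170/1220 = 6.70.

(5.50, 6.70)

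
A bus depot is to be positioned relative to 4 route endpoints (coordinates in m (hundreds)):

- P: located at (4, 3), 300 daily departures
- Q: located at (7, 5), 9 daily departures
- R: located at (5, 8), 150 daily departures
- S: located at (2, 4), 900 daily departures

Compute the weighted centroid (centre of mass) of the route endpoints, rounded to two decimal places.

(2.81, 4.23)

The minimiser of Σwᵢ‖p−pᵢ‖² is the weighted centroid p* = (Σwᵢpᵢ)/(Σwᵢ).
Σwᵢ = 1359.
Σwᵢxᵢ = 300·4 + 9·7 + 150·5 + 900·2 = 3813.
Σwᵢyᵢ = 300·3 + 9·5 + 150·8 + 900·4 = 5745.
x* = 3813/1359 = 2.81, y* = 5745/1359 = 4.23.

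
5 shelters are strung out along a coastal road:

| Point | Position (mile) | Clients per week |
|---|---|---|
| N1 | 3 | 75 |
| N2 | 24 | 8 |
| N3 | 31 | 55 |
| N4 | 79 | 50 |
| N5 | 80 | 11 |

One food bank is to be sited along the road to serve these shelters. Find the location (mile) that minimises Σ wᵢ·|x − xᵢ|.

x = 31

For a sum of weighted absolute distances on a line, the optimum is the weighted median (not the mean). Total weight W = 199; half-weight = 99.5.
Sort by position and accumulate weight:
  mile 3 (N1, w=75) → cum 75
  mile 24 (N2, w=8) → cum 83
  mile 31 (N3, w=55) → cum 138  ≥ 99.5 → median here
  mile 79 (N4, w=50) → cum 188
  mile 80 (N5, w=11) → cum 199
Optimal location: mile 31.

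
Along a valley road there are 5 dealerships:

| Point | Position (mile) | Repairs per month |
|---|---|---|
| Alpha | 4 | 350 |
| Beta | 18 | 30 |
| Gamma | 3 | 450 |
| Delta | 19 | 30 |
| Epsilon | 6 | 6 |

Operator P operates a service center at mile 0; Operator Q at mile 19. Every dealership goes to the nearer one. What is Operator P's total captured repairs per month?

806

The indifferent point is the midpoint (0+19)/2 = 9.5; dealerships left of it (closer to Operator P at 0) go to Operator P, those right go to Operator Q.
  Gamma at 3 (w=450) → Operator P
  Alpha at 4 (w=350) → Operator P
  Epsilon at 6 (w=6) → Operator P
  Beta at 18 (w=30) → Operator Q
  Delta at 19 (w=30) → Operator Q
Operator P captures 806; Operator Q captures 60.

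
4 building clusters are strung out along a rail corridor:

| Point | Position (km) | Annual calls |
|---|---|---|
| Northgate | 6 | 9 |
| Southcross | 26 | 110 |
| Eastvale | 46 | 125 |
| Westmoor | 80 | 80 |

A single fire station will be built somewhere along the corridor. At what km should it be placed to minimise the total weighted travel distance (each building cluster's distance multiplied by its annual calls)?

For a sum of weighted absolute distances on a line, the optimum is the weighted median (not the mean). Total weight W = 324; half-weight = 162.
Sort by position and accumulate weight:
  km 6 (Northgate, w=9) → cum 9
  km 26 (Southcross, w=110) → cum 119
  km 46 (Eastvale, w=125) → cum 244  ≥ 162 → median here
  km 80 (Westmoor, w=80) → cum 324
Optimal location: km 46.

x = 46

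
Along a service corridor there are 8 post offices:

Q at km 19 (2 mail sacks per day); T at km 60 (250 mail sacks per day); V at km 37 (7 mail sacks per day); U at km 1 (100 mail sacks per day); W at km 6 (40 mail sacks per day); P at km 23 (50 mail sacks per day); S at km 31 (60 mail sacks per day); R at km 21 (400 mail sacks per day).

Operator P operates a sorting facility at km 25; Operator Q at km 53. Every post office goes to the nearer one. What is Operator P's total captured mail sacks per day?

659

The indifferent point is the midpoint (25+53)/2 = 39; post offices left of it (closer to Operator P at 25) go to Operator P, those right go to Operator Q.
  U at 1 (w=100) → Operator P
  W at 6 (w=40) → Operator P
  Q at 19 (w=2) → Operator P
  R at 21 (w=400) → Operator P
  P at 23 (w=50) → Operator P
  S at 31 (w=60) → Operator P
  V at 37 (w=7) → Operator P
  T at 60 (w=250) → Operator Q
Operator P captures 659; Operator Q captures 250.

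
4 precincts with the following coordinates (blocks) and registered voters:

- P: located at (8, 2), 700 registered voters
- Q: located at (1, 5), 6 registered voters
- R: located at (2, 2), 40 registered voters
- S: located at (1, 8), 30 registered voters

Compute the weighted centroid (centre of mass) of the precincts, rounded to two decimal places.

The minimiser of Σwᵢ‖p−pᵢ‖² is the weighted centroid p* = (Σwᵢpᵢ)/(Σwᵢ).
Σwᵢ = 776.
Σwᵢxᵢ = 700·8 + 6·1 + 40·2 + 30·1 = 5716.
Σwᵢyᵢ = 700·2 + 6·5 + 40·2 + 30·8 = 1750.
x* = 5716/776 = 7.37, y* = 1750/776 = 2.26.

(7.37, 2.26)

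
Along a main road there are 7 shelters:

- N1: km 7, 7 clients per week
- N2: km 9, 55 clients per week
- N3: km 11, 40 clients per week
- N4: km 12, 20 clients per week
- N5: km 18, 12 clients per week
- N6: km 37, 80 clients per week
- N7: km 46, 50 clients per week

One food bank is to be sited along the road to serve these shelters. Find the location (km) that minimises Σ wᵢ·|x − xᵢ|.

x = 18

For a sum of weighted absolute distances on a line, the optimum is the weighted median (not the mean). Total weight W = 264; half-weight = 132.
Sort by position and accumulate weight:
  km 7 (N1, w=7) → cum 7
  km 9 (N2, w=55) → cum 62
  km 11 (N3, w=40) → cum 102
  km 12 (N4, w=20) → cum 122
  km 18 (N5, w=12) → cum 134  ≥ 132 → median here
  km 37 (N6, w=80) → cum 214
  km 46 (N7, w=50) → cum 264
Optimal location: km 18.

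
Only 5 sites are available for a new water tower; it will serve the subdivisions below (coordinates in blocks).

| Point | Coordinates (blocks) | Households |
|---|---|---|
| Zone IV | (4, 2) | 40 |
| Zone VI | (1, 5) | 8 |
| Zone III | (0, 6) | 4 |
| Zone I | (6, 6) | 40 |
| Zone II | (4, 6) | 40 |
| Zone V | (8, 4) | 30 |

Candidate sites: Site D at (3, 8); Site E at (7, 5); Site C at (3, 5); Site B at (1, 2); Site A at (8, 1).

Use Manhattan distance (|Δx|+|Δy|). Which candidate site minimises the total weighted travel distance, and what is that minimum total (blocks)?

Site C, total 612 blocks

Total weighted distance at each candidate:
  Site D (3, 8): total = 930
  Site E (7, 5): total = 620
  Site C (3, 5): total = 612
  Site B (1, 2): total = 1074
  Site A (8, 1): total = 1070
Minimum is at Site C with total 612 blocks.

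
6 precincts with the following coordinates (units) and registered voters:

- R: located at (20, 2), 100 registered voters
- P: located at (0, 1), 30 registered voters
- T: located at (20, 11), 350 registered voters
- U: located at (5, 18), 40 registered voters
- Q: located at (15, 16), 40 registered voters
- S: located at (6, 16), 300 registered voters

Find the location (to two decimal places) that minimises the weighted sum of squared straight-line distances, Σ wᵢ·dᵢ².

The minimiser of Σwᵢ‖p−pᵢ‖² is the weighted centroid p* = (Σwᵢpᵢ)/(Σwᵢ).
Σwᵢ = 860.
Σwᵢxᵢ = 100·20 + 30·0 + 350·20 + 40·5 + 40·15 + 300·6 = 11600.
Σwᵢyᵢ = 100·2 + 30·1 + 350·11 + 40·18 + 40·16 + 300·16 = 10240.
x* = 11600/860 = 13.49, y* = 10240/860 = 11.91.

(13.49, 11.91)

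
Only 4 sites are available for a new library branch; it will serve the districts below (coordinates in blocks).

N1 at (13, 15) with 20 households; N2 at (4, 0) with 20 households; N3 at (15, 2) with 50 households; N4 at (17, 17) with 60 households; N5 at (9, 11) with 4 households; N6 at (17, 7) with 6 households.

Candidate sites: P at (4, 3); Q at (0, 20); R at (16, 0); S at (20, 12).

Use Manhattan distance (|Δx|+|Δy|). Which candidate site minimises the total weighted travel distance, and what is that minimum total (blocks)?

R, total 1950 blocks

Total weighted distance at each candidate:
  P (4, 3): total = 2854
  Q (0, 20): total = 3942
  R (16, 0): total = 1950
  S (20, 12): total = 2086
Minimum is at R with total 1950 blocks.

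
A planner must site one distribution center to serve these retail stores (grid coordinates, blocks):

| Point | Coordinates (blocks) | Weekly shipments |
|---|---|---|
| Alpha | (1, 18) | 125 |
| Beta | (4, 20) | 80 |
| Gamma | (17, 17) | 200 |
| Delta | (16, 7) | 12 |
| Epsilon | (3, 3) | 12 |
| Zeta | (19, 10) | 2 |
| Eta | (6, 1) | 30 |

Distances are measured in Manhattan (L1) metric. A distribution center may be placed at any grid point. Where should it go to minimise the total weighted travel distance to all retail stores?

(6, 17)

Manhattan distance separates: Σwᵢ(|x−xᵢ|+|y−yᵢ|) = Σwᵢ|x−xᵢ| + Σwᵢ|y−yᵢ|, so x and y are optimised independently as 1-D weighted medians.
Total weight W = 461; half = 230.5.
x-coordinate, sorted with cumulative weight:
  x=1 (Alpha, w=125) cum 125
  x=3 (Epsilon, w=12) cum 137
  x=4 (Beta, w=80) cum 217
  x=6 (Eta, w=30) cum 247  ← median
  x=16 (Delta, w=12) cum 259
  x=17 (Gamma, w=200) cum 459
  x=19 (Zeta, w=2) cum 461
⇒ x* = 6
y-coordinate, sorted with cumulative weight:
  y=1 (Eta, w=30) cum 30
  y=3 (Epsilon, w=12) cum 42
  y=7 (Delta, w=12) cum 54
  y=10 (Zeta, w=2) cum 56
  y=17 (Gamma, w=200) cum 256  ← median
  y=18 (Alpha, w=125) cum 381
  y=20 (Beta, w=80) cum 461
⇒ y* = 17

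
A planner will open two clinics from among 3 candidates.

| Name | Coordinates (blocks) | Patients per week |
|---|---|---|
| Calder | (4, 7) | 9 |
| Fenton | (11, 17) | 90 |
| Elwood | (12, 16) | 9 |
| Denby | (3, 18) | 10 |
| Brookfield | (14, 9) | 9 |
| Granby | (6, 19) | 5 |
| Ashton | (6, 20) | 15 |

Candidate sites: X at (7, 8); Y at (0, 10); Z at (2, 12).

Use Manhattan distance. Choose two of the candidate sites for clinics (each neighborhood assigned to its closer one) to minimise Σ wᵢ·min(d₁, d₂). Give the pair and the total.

Evaluate every pair (each demand assigned to the nearer of the two):
  {X, Z}: total = 1700
  {X, Y}: total = 1760
  {Y, Z}: total = 1889
Best pair: {X, Z} with total 1700.

{X, Z}, total 1700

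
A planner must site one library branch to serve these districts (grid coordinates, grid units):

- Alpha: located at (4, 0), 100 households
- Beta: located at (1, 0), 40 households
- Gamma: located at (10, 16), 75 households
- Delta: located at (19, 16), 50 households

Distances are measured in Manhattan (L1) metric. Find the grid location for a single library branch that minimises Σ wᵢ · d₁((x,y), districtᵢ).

(4, 0)

Manhattan distance separates: Σwᵢ(|x−xᵢ|+|y−yᵢ|) = Σwᵢ|x−xᵢ| + Σwᵢ|y−yᵢ|, so x and y are optimised independently as 1-D weighted medians.
Total weight W = 265; half = 132.5.
x-coordinate, sorted with cumulative weight:
  x=1 (Beta, w=40) cum 40
  x=4 (Alpha, w=100) cum 140  ← median
  x=10 (Gamma, w=75) cum 215
  x=19 (Delta, w=50) cum 265
⇒ x* = 4
y-coordinate, sorted with cumulative weight:
  y=0 (Alpha, w=100) cum 100
  y=0 (Beta, w=40) cum 140  ← median
  y=16 (Gamma, w=75) cum 215
  y=16 (Delta, w=50) cum 265
⇒ y* = 0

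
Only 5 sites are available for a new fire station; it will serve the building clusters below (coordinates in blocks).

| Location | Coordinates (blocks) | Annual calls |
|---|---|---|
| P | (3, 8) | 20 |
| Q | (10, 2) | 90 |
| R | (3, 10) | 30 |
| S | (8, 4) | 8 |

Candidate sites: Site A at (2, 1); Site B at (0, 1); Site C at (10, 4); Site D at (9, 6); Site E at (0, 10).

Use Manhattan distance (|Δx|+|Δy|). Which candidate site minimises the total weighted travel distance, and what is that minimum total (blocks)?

Total weighted distance at each candidate:
  Site A (2, 1): total = 1342
  Site B (0, 1): total = 1638
  Site C (10, 4): total = 806
  Site D (9, 6): total = 934
  Site E (0, 10): total = 1922
Minimum is at Site C with total 806 blocks.

Site C, total 806 blocks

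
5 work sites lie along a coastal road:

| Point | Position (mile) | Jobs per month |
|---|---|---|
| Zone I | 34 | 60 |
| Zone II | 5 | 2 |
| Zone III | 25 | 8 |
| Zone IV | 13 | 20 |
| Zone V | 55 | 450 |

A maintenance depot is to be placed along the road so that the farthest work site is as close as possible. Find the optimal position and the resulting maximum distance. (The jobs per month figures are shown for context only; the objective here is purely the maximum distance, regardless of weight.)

The 1-center on a line is the midpoint of the two extreme points: leftmost at 5, rightmost at 55.
Optimal location = (5 + 55)/2 = 30; maximum distance = (55 − 5)/2 = 25.

location 30, max distance 25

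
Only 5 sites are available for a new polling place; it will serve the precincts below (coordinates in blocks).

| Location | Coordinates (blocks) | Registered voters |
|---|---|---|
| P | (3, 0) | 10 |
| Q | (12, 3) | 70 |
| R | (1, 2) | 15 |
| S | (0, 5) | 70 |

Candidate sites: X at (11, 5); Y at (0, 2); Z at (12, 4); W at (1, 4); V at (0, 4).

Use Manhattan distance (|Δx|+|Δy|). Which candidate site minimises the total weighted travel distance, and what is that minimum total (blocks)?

Total weighted distance at each candidate:
  X (11, 5): total = 1305
  Y (0, 2): total = 1185
  Z (12, 4): total = 1305
  W (1, 4): total = 1070
  V (0, 4): total = 1095
Minimum is at W with total 1070 blocks.

W, total 1070 blocks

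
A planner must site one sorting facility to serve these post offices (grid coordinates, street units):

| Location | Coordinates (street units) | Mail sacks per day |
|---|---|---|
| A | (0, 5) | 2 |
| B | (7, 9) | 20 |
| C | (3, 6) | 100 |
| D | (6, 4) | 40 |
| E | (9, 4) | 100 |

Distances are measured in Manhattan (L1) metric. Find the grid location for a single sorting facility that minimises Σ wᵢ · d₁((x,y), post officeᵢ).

(6, 4)

Manhattan distance separates: Σwᵢ(|x−xᵢ|+|y−yᵢ|) = Σwᵢ|x−xᵢ| + Σwᵢ|y−yᵢ|, so x and y are optimised independently as 1-D weighted medians.
Total weight W = 262; half = 131.
x-coordinate, sorted with cumulative weight:
  x=0 (A, w=2) cum 2
  x=3 (C, w=100) cum 102
  x=6 (D, w=40) cum 142  ← median
  x=7 (B, w=20) cum 162
  x=9 (E, w=100) cum 262
⇒ x* = 6
y-coordinate, sorted with cumulative weight:
  y=4 (D, w=40) cum 40
  y=4 (E, w=100) cum 140  ← median
  y=5 (A, w=2) cum 142
  y=6 (C, w=100) cum 242
  y=9 (B, w=20) cum 262
⇒ y* = 4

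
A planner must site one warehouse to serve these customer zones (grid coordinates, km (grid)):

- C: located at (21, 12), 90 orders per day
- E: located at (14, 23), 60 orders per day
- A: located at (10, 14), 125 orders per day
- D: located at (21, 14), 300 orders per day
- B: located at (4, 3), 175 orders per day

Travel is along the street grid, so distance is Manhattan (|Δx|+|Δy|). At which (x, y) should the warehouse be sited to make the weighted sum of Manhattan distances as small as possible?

Manhattan distance separates: Σwᵢ(|x−xᵢ|+|y−yᵢ|) = Σwᵢ|x−xᵢ| + Σwᵢ|y−yᵢ|, so x and y are optimised independently as 1-D weighted medians.
Total weight W = 750; half = 375.
x-coordinate, sorted with cumulative weight:
  x=4 (B, w=175) cum 175
  x=10 (A, w=125) cum 300
  x=14 (E, w=60) cum 360
  x=21 (C, w=90) cum 450  ← median
  x=21 (D, w=300) cum 750
⇒ x* = 21
y-coordinate, sorted with cumulative weight:
  y=3 (B, w=175) cum 175
  y=12 (C, w=90) cum 265
  y=14 (A, w=125) cum 390  ← median
  y=14 (D, w=300) cum 690
  y=23 (E, w=60) cum 750
⇒ y* = 14

(21, 14)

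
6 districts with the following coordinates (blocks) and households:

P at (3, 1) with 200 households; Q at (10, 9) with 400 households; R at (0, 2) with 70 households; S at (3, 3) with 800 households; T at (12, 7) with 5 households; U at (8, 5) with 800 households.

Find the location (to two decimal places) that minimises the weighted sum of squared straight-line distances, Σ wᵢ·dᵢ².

(5.92, 4.56)

The minimiser of Σwᵢ‖p−pᵢ‖² is the weighted centroid p* = (Σwᵢpᵢ)/(Σwᵢ).
Σwᵢ = 2275.
Σwᵢxᵢ = 200·3 + 400·10 + 70·0 + 800·3 + 5·12 + 800·8 = 13460.
Σwᵢyᵢ = 200·1 + 400·9 + 70·2 + 800·3 + 5·7 + 800·5 = 10375.
x* = 13460/2275 = 5.92, y* = 10375/2275 = 4.56.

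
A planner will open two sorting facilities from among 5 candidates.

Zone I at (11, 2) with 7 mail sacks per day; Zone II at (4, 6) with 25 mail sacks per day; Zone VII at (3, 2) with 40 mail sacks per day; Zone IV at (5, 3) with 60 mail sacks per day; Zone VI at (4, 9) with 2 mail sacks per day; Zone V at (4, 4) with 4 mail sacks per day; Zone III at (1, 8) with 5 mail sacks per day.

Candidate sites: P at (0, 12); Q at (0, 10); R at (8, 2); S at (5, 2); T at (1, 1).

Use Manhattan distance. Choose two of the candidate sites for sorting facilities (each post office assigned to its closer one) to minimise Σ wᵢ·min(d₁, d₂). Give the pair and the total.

Evaluate every pair (each demand assigned to the nearer of the two):
  {Q, S}: total = 344
  {P, S}: total = 358
  {R, S}: total = 364
  {S, T}: total = 370
  {R, T}: total = 662
  {Q, R}: total = 710
  {P, R}: total = 724
  {Q, T}: total = 806
  {P, T}: total = 820
  {P, Q}: total = 1558
Best pair: {Q, S} with total 344.

{Q, S}, total 344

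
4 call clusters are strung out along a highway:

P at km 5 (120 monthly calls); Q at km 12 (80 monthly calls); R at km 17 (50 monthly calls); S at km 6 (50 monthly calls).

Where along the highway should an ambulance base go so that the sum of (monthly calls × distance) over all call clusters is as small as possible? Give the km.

x = 6

For a sum of weighted absolute distances on a line, the optimum is the weighted median (not the mean). Total weight W = 300; half-weight = 150.
Sort by position and accumulate weight:
  km 5 (P, w=120) → cum 120
  km 6 (S, w=50) → cum 170  ≥ 150 → median here
  km 12 (Q, w=80) → cum 250
  km 17 (R, w=50) → cum 300
Optimal location: km 6.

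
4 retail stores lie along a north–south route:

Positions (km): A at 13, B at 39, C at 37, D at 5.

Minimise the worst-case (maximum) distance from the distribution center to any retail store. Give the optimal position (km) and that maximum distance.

The 1-center on a line is the midpoint of the two extreme points: leftmost at 5, rightmost at 39.
Optimal location = (5 + 39)/2 = 22; maximum distance = (39 − 5)/2 = 17.

location 22, max distance 17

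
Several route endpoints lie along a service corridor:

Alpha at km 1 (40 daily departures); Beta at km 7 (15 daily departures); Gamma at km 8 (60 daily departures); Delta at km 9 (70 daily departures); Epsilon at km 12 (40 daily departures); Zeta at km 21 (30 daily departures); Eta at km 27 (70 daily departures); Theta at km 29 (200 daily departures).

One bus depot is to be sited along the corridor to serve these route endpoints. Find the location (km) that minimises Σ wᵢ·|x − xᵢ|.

For a sum of weighted absolute distances on a line, the optimum is the weighted median (not the mean). Total weight W = 525; half-weight = 262.5.
Sort by position and accumulate weight:
  km 1 (Alpha, w=40) → cum 40
  km 7 (Beta, w=15) → cum 55
  km 8 (Gamma, w=60) → cum 115
  km 9 (Delta, w=70) → cum 185
  km 12 (Epsilon, w=40) → cum 225
  km 21 (Zeta, w=30) → cum 255
  km 27 (Eta, w=70) → cum 325  ≥ 262.5 → median here
  km 29 (Theta, w=200) → cum 525
Optimal location: km 27.

x = 27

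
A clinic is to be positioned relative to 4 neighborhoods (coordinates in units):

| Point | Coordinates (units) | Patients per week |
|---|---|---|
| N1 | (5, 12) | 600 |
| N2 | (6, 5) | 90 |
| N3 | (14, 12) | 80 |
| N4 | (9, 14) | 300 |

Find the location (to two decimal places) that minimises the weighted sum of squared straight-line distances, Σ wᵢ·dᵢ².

The minimiser of Σwᵢ‖p−pᵢ‖² is the weighted centroid p* = (Σwᵢpᵢ)/(Σwᵢ).
Σwᵢ = 1070.
Σwᵢxᵢ = 600·5 + 90·6 + 80·14 + 300·9 = 7360.
Σwᵢyᵢ = 600·12 + 90·5 + 80·12 + 300·14 = 12810.
x* = 7360/1070 = 6.88, y* = 12810/1070 = 11.97.

(6.88, 11.97)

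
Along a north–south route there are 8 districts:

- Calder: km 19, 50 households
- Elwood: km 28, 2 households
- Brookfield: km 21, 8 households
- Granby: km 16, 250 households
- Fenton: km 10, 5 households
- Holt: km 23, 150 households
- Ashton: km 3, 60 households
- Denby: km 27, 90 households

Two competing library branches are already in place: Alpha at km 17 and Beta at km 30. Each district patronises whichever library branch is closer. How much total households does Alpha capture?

The indifferent point is the midpoint (17+30)/2 = 23.5; districts left of it (closer to Alpha at 17) go to Alpha, those right go to Beta.
  Ashton at 3 (w=60) → Alpha
  Fenton at 10 (w=5) → Alpha
  Granby at 16 (w=250) → Alpha
  Calder at 19 (w=50) → Alpha
  Brookfield at 21 (w=8) → Alpha
  Holt at 23 (w=150) → Alpha
  Denby at 27 (w=90) → Beta
  Elwood at 28 (w=2) → Beta
Alpha captures 523; Beta captures 92.

523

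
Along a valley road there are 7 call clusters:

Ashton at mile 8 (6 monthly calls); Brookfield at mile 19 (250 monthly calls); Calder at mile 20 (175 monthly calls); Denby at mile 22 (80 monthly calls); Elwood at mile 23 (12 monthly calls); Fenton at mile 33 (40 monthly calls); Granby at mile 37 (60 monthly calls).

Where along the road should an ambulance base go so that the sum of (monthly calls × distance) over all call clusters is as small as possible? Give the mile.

x = 20

For a sum of weighted absolute distances on a line, the optimum is the weighted median (not the mean). Total weight W = 623; half-weight = 311.5.
Sort by position and accumulate weight:
  mile 8 (Ashton, w=6) → cum 6
  mile 19 (Brookfield, w=250) → cum 256
  mile 20 (Calder, w=175) → cum 431  ≥ 311.5 → median here
  mile 22 (Denby, w=80) → cum 511
  mile 23 (Elwood, w=12) → cum 523
  mile 33 (Fenton, w=40) → cum 563
  mile 37 (Granby, w=60) → cum 623
Optimal location: mile 20.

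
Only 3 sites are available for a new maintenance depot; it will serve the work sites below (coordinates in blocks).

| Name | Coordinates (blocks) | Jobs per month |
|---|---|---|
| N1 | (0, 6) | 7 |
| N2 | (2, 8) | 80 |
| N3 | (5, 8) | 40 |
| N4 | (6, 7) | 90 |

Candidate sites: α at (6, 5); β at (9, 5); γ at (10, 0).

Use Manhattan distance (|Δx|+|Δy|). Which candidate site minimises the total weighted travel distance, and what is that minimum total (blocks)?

α, total 949 blocks

Total weighted distance at each candidate:
  α (6, 5): total = 949
  β (9, 5): total = 1600
  γ (10, 0): total = 2902
Minimum is at α with total 949 blocks.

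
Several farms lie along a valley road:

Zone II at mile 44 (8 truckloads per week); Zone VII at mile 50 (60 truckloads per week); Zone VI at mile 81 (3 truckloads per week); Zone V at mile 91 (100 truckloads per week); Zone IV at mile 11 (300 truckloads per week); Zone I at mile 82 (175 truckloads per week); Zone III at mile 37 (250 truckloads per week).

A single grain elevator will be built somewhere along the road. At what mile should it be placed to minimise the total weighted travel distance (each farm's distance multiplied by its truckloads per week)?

x = 37

For a sum of weighted absolute distances on a line, the optimum is the weighted median (not the mean). Total weight W = 896; half-weight = 448.
Sort by position and accumulate weight:
  mile 11 (Zone IV, w=300) → cum 300
  mile 37 (Zone III, w=250) → cum 550  ≥ 448 → median here
  mile 44 (Zone II, w=8) → cum 558
  mile 50 (Zone VII, w=60) → cum 618
  mile 81 (Zone VI, w=3) → cum 621
  mile 82 (Zone I, w=175) → cum 796
  mile 91 (Zone V, w=100) → cum 896
Optimal location: mile 37.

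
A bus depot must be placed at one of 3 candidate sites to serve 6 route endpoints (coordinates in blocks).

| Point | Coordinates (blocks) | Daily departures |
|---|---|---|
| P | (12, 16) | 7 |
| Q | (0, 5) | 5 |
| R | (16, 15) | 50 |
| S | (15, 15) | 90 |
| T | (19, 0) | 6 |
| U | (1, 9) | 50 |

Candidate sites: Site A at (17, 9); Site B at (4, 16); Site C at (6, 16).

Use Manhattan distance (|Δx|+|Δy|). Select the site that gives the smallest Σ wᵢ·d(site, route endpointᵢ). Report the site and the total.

Site A, total 2125 blocks

Total weighted distance at each candidate:
  Site A (17, 9): total = 2125
  Site B (4, 16): total = 2547
  Site C (6, 16): total = 2351
Minimum is at Site A with total 2125 blocks.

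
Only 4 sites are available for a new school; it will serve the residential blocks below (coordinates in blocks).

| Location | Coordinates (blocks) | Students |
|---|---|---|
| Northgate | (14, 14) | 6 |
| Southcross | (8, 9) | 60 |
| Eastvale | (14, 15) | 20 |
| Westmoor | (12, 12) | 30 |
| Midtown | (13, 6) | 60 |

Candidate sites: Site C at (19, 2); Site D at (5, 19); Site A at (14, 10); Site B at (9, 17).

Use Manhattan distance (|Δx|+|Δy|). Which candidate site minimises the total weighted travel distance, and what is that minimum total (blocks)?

Site A, total 964 blocks

Total weighted distance at each candidate:
  Site C (19, 2): total = 2652
  Site D (5, 19): total = 2804
  Site A (14, 10): total = 964
  Site B (9, 17): total = 1868
Minimum is at Site A with total 964 blocks.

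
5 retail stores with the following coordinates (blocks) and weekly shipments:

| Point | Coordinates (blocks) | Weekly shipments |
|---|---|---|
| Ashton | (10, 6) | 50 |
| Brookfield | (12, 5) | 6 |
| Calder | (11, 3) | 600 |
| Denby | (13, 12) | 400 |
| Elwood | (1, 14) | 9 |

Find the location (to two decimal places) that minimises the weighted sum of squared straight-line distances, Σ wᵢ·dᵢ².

(11.63, 6.63)

The minimiser of Σwᵢ‖p−pᵢ‖² is the weighted centroid p* = (Σwᵢpᵢ)/(Σwᵢ).
Σwᵢ = 1065.
Σwᵢxᵢ = 50·10 + 6·12 + 600·11 + 400·13 + 9·1 = 12381.
Σwᵢyᵢ = 50·6 + 6·5 + 600·3 + 400·12 + 9·14 = 7056.
x* = 12381/1065 = 11.63, y* = 7056/1065 = 6.63.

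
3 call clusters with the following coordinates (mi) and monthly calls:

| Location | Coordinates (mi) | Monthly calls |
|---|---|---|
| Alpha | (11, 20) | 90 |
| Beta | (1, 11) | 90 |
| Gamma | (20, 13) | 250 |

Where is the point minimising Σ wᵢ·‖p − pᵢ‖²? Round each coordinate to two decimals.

The minimiser of Σwᵢ‖p−pᵢ‖² is the weighted centroid p* = (Σwᵢpᵢ)/(Σwᵢ).
Σwᵢ = 430.
Σwᵢxᵢ = 90·11 + 90·1 + 250·20 = 6080.
Σwᵢyᵢ = 90·20 + 90·11 + 250·13 = 6040.
x* = 6080/430 = 14.14, y* = 6040/430 = 14.05.

(14.14, 14.05)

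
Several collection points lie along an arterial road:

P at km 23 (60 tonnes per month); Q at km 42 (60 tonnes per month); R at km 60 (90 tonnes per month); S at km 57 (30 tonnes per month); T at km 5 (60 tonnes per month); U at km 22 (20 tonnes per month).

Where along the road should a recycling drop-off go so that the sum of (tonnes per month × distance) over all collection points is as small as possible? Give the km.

x = 42

For a sum of weighted absolute distances on a line, the optimum is the weighted median (not the mean). Total weight W = 320; half-weight = 160.
Sort by position and accumulate weight:
  km 5 (T, w=60) → cum 60
  km 22 (U, w=20) → cum 80
  km 23 (P, w=60) → cum 140
  km 42 (Q, w=60) → cum 200  ≥ 160 → median here
  km 57 (S, w=30) → cum 230
  km 60 (R, w=90) → cum 320
Optimal location: km 42.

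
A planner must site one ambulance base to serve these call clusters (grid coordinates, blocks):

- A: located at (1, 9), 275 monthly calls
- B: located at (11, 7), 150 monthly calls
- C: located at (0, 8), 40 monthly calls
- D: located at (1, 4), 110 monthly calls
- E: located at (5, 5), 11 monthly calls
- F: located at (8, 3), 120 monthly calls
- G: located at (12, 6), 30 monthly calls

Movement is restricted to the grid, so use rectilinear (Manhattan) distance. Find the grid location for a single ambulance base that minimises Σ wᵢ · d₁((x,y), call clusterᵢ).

Manhattan distance separates: Σwᵢ(|x−xᵢ|+|y−yᵢ|) = Σwᵢ|x−xᵢ| + Σwᵢ|y−yᵢ|, so x and y are optimised independently as 1-D weighted medians.
Total weight W = 736; half = 368.
x-coordinate, sorted with cumulative weight:
  x=0 (C, w=40) cum 40
  x=1 (A, w=275) cum 315
  x=1 (D, w=110) cum 425  ← median
  x=5 (E, w=11) cum 436
  x=8 (F, w=120) cum 556
  x=11 (B, w=150) cum 706
  x=12 (G, w=30) cum 736
⇒ x* = 1
y-coordinate, sorted with cumulative weight:
  y=3 (F, w=120) cum 120
  y=4 (D, w=110) cum 230
  y=5 (E, w=11) cum 241
  y=6 (G, w=30) cum 271
  y=7 (B, w=150) cum 421  ← median
  y=8 (C, w=40) cum 461
  y=9 (A, w=275) cum 736
⇒ y* = 7

(1, 7)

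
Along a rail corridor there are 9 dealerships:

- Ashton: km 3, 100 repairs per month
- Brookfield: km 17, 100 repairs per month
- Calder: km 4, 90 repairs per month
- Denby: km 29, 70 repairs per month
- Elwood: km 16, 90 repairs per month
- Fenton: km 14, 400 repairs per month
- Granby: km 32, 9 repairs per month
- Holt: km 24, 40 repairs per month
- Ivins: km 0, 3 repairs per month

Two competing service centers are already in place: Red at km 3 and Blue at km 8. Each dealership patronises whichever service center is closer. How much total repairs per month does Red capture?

The indifferent point is the midpoint (3+8)/2 = 5.5; dealerships left of it (closer to Red at 3) go to Red, those right go to Blue.
  Ivins at 0 (w=3) → Red
  Ashton at 3 (w=100) → Red
  Calder at 4 (w=90) → Red
  Fenton at 14 (w=400) → Blue
  Elwood at 16 (w=90) → Blue
  Brookfield at 17 (w=100) → Blue
  Holt at 24 (w=40) → Blue
  Denby at 29 (w=70) → Blue
  Granby at 32 (w=9) → Blue
Red captures 193; Blue captures 709.

193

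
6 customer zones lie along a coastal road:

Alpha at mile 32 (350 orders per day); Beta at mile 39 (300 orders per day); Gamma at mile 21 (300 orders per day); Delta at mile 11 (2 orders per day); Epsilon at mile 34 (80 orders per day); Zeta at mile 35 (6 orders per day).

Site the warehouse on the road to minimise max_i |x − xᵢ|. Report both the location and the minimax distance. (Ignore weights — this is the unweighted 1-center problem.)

The 1-center on a line is the midpoint of the two extreme points: leftmost at 11, rightmost at 39.
Optimal location = (11 + 39)/2 = 25; maximum distance = (39 − 11)/2 = 14.

location 25, max distance 14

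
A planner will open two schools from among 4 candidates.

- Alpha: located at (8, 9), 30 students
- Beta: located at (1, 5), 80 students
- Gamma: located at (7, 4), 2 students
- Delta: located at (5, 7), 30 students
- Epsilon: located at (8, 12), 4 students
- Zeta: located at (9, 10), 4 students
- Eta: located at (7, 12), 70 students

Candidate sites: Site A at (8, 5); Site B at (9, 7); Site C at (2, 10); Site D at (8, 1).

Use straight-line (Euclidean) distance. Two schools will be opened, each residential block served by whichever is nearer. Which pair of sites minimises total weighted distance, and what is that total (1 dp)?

{Site B, Site C}, total 1011.6

Evaluate every pair (each demand assigned to the nearer of the two):
  {Site B, Site C}: total = 1011.6
  {Site A, Site C}: total = 1061.6
  {Site A, Site B}: total = 1147.4
  {Site C, Site D}: total = 1154.3
  {Site B, Site D}: total = 1247.7
  {Site A, Site D}: total = 1334.4
Best pair: {Site B, Site C} with total 1011.6.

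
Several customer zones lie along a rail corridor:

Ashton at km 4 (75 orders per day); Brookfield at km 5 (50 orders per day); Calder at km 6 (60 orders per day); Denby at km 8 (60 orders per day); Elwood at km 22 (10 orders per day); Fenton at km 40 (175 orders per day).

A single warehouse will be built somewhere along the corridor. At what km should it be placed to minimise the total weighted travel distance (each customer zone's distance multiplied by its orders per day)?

x = 8

For a sum of weighted absolute distances on a line, the optimum is the weighted median (not the mean). Total weight W = 430; half-weight = 215.
Sort by position and accumulate weight:
  km 4 (Ashton, w=75) → cum 75
  km 5 (Brookfield, w=50) → cum 125
  km 6 (Calder, w=60) → cum 185
  km 8 (Denby, w=60) → cum 245  ≥ 215 → median here
  km 22 (Elwood, w=10) → cum 255
  km 40 (Fenton, w=175) → cum 430
Optimal location: km 8.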